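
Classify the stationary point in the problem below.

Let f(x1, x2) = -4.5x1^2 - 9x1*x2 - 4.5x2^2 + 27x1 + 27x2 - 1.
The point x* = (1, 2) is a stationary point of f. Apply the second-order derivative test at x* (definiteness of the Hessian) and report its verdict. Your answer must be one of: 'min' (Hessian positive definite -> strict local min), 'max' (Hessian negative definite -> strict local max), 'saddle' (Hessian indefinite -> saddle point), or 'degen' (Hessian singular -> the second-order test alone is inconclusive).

Compute the Hessian H = grad^2 f:
  H = [[-9, -9], [-9, -9]]
Verify stationarity: grad f(x*) = H x* + g = (0, 0).
Eigenvalues of H: -18, 0.
H has a zero eigenvalue (singular; negative semidefinite but not definite), so H is neither positive definite, negative definite, nor indefinite. The second-order test alone is inconclusive -> degen.
(Indeed, f is constant along the null direction of H through x*, so x* is not a strict local extremum.)

degen


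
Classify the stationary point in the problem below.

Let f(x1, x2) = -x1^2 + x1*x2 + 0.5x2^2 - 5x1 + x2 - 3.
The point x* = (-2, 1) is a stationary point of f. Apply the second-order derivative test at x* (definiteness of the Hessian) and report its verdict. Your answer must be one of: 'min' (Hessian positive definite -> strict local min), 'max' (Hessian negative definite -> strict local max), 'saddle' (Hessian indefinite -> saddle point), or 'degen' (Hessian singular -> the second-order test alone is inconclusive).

Compute the Hessian H = grad^2 f:
  H = [[-2, 1], [1, 1]]
Verify stationarity: grad f(x*) = H x* + g = (0, 0).
Eigenvalues of H: -2.3028, 1.3028.
Eigenvalues have mixed signs, so H is indefinite -> x* is a saddle point.

saddle


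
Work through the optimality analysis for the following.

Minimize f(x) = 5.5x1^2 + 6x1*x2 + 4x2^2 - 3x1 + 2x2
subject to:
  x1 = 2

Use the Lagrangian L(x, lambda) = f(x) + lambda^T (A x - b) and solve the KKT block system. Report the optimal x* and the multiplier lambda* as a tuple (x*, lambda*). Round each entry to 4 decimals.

Form the Lagrangian:
  L(x, lambda) = (1/2) x^T Q x + c^T x + lambda^T (A x - b)
Stationarity (grad_x L = 0): Q x + c + A^T lambda = 0.
Primal feasibility: A x = b.

This gives the KKT block system:
  [ Q   A^T ] [ x     ]   [-c ]
  [ A    0  ] [ lambda ] = [ b ]

Solving the linear system:
  x*      = (2, -1.75)
  lambda* = (-8.5)
  f(x*)   = 3.75

x* = (2, -1.75), lambda* = (-8.5)


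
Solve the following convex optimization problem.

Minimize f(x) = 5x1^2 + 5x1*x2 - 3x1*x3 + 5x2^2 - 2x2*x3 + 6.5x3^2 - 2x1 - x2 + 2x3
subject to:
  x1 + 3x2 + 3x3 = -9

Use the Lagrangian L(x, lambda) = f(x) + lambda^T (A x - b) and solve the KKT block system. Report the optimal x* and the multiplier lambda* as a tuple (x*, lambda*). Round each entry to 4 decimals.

Form the Lagrangian:
  L(x, lambda) = (1/2) x^T Q x + c^T x + lambda^T (A x - b)
Stationarity (grad_x L = 0): Q x + c + A^T lambda = 0.
Primal feasibility: A x = b.

This gives the KKT block system:
  [ Q   A^T ] [ x     ]   [-c ]
  [ A    0  ] [ lambda ] = [ b ]

Solving the linear system:
  x*      = (0.1237, -1.6151, -1.4261)
  lambda* = (4.5601)
  f(x*)   = 19.7784

x* = (0.1237, -1.6151, -1.4261), lambda* = (4.5601)


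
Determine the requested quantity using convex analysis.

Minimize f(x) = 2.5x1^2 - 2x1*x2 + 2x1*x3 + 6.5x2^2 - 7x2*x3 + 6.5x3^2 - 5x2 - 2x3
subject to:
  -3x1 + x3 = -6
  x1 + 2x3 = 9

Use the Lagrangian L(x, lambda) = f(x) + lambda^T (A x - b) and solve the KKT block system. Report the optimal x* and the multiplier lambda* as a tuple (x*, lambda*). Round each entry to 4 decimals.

Form the Lagrangian:
  L(x, lambda) = (1/2) x^T Q x + c^T x + lambda^T (A x - b)
Stationarity (grad_x L = 0): Q x + c + A^T lambda = 0.
Primal feasibility: A x = b.

This gives the KKT block system:
  [ Q   A^T ] [ x     ]   [-c ]
  [ A    0  ] [ lambda ] = [ b ]

Solving the linear system:
  x*      = (3, 2.4615, 3)
  lambda* = (0.9121, -13.3407)
  f(x*)   = 53.6154

x* = (3, 2.4615, 3), lambda* = (0.9121, -13.3407)


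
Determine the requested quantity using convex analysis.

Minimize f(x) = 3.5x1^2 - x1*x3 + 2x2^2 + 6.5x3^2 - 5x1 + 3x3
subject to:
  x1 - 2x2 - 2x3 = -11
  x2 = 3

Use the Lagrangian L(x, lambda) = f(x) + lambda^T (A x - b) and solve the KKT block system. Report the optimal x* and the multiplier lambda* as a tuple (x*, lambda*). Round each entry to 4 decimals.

Form the Lagrangian:
  L(x, lambda) = (1/2) x^T Q x + c^T x + lambda^T (A x - b)
Stationarity (grad_x L = 0): Q x + c + A^T lambda = 0.
Primal feasibility: A x = b.

This gives the KKT block system:
  [ Q   A^T ] [ x     ]   [-c ]
  [ A    0  ] [ lambda ] = [ b ]

Solving the linear system:
  x*      = (-1.1081, 3, 1.9459)
  lambda* = (14.7027, 17.4054)
  f(x*)   = 60.4459

x* = (-1.1081, 3, 1.9459), lambda* = (14.7027, 17.4054)


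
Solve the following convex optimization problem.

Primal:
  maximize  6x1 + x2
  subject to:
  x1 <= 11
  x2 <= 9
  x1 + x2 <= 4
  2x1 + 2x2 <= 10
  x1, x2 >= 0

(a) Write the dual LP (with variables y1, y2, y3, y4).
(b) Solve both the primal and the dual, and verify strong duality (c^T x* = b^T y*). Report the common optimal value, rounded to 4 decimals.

The standard primal-dual pair for 'max c^T x s.t. A x <= b, x >= 0' is:
  Dual:  min b^T y  s.t.  A^T y >= c,  y >= 0.

So the dual LP is:
  minimize  11y1 + 9y2 + 4y3 + 10y4
  subject to:
    y1 + y3 + 2y4 >= 6
    y2 + y3 + 2y4 >= 1
    y1, y2, y3, y4 >= 0

Solving the primal: x* = (4, 0).
  primal value c^T x* = 24.
Solving the dual: y* = (0, 0, 6, 0).
  dual value b^T y* = 24.
Strong duality: c^T x* = b^T y*. Confirmed.

24


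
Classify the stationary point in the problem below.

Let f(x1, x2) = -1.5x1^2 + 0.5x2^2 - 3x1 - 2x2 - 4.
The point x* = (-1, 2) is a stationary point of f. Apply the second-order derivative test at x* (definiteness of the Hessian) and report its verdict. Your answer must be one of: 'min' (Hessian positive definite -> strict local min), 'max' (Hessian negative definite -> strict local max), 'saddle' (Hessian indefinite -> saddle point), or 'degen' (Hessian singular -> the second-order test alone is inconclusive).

Compute the Hessian H = grad^2 f:
  H = [[-3, 0], [0, 1]]
Verify stationarity: grad f(x*) = H x* + g = (0, 0).
Eigenvalues of H: -3, 1.
Eigenvalues have mixed signs, so H is indefinite -> x* is a saddle point.

saddle


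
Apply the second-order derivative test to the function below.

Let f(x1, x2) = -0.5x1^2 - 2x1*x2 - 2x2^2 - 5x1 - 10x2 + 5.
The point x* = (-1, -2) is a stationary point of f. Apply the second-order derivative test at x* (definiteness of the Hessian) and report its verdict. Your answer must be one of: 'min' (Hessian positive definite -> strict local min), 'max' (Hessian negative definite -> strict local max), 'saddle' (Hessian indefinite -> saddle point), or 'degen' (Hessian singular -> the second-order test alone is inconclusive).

Compute the Hessian H = grad^2 f:
  H = [[-1, -2], [-2, -4]]
Verify stationarity: grad f(x*) = H x* + g = (0, 0).
Eigenvalues of H: -5, 0.
H has a zero eigenvalue (singular; negative semidefinite but not definite), so H is neither positive definite, negative definite, nor indefinite. The second-order test alone is inconclusive -> degen.
(Indeed, f is constant along the null direction of H through x*, so x* is not a strict local extremum.)

degen


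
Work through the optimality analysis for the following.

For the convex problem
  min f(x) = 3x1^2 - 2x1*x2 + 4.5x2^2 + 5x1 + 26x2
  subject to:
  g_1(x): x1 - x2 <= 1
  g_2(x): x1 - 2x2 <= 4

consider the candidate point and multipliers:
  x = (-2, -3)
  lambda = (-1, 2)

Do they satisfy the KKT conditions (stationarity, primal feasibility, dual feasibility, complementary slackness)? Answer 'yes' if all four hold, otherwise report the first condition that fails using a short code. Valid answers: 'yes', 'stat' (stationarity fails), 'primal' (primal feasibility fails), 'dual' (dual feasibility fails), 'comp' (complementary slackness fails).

Gradient of f: grad f(x) = Q x + c = (-1, 3)
Constraint values g_i(x) = a_i^T x - b_i:
  g_1((-2, -3)) = 0
  g_2((-2, -3)) = 0
Stationarity residual: grad f(x) + sum_i lambda_i a_i = (0, 0)
  -> stationarity OK
Primal feasibility (all g_i <= 0): OK
Dual feasibility (all lambda_i >= 0): FAILS
Complementary slackness (lambda_i * g_i(x) = 0 for all i): OK

Verdict: the first failing condition is dual_feasibility -> dual.

dual


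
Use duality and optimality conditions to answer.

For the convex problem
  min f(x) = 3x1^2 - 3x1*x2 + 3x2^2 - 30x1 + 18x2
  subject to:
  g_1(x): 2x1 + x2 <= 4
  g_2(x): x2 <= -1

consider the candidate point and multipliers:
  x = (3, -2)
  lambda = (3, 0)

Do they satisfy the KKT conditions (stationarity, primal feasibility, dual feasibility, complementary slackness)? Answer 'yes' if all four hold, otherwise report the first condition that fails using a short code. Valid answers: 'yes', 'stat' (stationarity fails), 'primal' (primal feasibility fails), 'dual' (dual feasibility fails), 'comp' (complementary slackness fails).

Gradient of f: grad f(x) = Q x + c = (-6, -3)
Constraint values g_i(x) = a_i^T x - b_i:
  g_1((3, -2)) = 0
  g_2((3, -2)) = -1
Stationarity residual: grad f(x) + sum_i lambda_i a_i = (0, 0)
  -> stationarity OK
Primal feasibility (all g_i <= 0): OK
Dual feasibility (all lambda_i >= 0): OK
Complementary slackness (lambda_i * g_i(x) = 0 for all i): OK

Verdict: yes, KKT holds.

yes


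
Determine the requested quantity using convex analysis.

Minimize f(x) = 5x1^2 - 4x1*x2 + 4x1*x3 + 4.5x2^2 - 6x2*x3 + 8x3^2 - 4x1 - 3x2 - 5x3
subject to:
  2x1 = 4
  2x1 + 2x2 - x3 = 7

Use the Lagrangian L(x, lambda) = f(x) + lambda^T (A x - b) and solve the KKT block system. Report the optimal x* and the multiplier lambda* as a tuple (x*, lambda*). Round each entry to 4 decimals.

Form the Lagrangian:
  L(x, lambda) = (1/2) x^T Q x + c^T x + lambda^T (A x - b)
Stationarity (grad_x L = 0): Q x + c + A^T lambda = 0.
Primal feasibility: A x = b.

This gives the KKT block system:
  [ Q   A^T ] [ x     ]   [-c ]
  [ A    0  ] [ lambda ] = [ b ]

Solving the linear system:
  x*      = (2, 1.6939, 0.3878)
  lambda* = (-4.4286, -0.9592)
  f(x*)   = 4.7041

x* = (2, 1.6939, 0.3878), lambda* = (-4.4286, -0.9592)


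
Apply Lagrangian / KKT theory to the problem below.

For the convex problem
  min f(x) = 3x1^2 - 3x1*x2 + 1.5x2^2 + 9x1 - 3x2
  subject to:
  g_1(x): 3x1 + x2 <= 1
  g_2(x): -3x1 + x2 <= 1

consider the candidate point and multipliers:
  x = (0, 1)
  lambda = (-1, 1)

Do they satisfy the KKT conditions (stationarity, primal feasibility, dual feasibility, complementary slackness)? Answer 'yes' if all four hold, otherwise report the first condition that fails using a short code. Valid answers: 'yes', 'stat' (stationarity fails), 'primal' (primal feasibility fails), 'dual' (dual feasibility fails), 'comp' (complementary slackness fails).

Gradient of f: grad f(x) = Q x + c = (6, 0)
Constraint values g_i(x) = a_i^T x - b_i:
  g_1((0, 1)) = 0
  g_2((0, 1)) = 0
Stationarity residual: grad f(x) + sum_i lambda_i a_i = (0, 0)
  -> stationarity OK
Primal feasibility (all g_i <= 0): OK
Dual feasibility (all lambda_i >= 0): FAILS
Complementary slackness (lambda_i * g_i(x) = 0 for all i): OK

Verdict: the first failing condition is dual_feasibility -> dual.

dual


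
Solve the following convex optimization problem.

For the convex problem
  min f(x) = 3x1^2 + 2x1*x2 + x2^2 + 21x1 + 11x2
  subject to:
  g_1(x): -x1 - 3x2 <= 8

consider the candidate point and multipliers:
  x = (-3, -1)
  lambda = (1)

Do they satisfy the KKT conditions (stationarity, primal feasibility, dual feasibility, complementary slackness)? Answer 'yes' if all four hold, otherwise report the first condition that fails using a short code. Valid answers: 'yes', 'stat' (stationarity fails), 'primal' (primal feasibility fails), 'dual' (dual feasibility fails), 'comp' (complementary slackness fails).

Gradient of f: grad f(x) = Q x + c = (1, 3)
Constraint values g_i(x) = a_i^T x - b_i:
  g_1((-3, -1)) = -2
Stationarity residual: grad f(x) + sum_i lambda_i a_i = (0, 0)
  -> stationarity OK
Primal feasibility (all g_i <= 0): OK
Dual feasibility (all lambda_i >= 0): OK
Complementary slackness (lambda_i * g_i(x) = 0 for all i): FAILS

Verdict: the first failing condition is complementary_slackness -> comp.

comp


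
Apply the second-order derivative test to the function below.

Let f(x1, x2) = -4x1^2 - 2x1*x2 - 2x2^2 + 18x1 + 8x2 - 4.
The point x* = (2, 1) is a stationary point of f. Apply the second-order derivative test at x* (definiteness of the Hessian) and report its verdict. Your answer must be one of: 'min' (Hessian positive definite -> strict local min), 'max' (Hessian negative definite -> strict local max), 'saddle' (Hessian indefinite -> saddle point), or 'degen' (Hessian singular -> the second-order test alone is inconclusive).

Compute the Hessian H = grad^2 f:
  H = [[-8, -2], [-2, -4]]
Verify stationarity: grad f(x*) = H x* + g = (0, 0).
Eigenvalues of H: -8.8284, -3.1716.
Both eigenvalues < 0, so H is negative definite -> x* is a strict local max.

max


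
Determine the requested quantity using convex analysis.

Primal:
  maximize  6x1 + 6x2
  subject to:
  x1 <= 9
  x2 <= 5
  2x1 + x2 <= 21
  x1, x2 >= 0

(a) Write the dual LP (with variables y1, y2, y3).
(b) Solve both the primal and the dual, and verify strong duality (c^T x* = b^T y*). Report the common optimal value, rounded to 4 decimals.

The standard primal-dual pair for 'max c^T x s.t. A x <= b, x >= 0' is:
  Dual:  min b^T y  s.t.  A^T y >= c,  y >= 0.

So the dual LP is:
  minimize  9y1 + 5y2 + 21y3
  subject to:
    y1 + 2y3 >= 6
    y2 + y3 >= 6
    y1, y2, y3 >= 0

Solving the primal: x* = (8, 5).
  primal value c^T x* = 78.
Solving the dual: y* = (0, 3, 3).
  dual value b^T y* = 78.
Strong duality: c^T x* = b^T y*. Confirmed.

78


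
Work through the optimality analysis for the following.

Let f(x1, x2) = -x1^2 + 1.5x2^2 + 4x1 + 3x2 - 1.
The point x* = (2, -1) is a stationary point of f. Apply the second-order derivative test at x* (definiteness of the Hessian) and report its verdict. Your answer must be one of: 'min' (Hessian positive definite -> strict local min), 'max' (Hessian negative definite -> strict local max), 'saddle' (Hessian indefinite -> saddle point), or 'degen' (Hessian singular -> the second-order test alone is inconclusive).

Compute the Hessian H = grad^2 f:
  H = [[-2, 0], [0, 3]]
Verify stationarity: grad f(x*) = H x* + g = (0, 0).
Eigenvalues of H: -2, 3.
Eigenvalues have mixed signs, so H is indefinite -> x* is a saddle point.

saddle


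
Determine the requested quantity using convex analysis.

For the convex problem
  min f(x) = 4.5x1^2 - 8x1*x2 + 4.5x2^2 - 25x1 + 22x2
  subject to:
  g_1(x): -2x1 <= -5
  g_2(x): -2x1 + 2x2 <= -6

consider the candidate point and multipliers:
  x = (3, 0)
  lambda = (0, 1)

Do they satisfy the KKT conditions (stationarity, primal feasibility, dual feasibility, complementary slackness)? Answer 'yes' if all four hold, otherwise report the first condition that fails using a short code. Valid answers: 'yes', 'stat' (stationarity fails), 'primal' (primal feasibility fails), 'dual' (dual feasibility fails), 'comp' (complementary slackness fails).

Gradient of f: grad f(x) = Q x + c = (2, -2)
Constraint values g_i(x) = a_i^T x - b_i:
  g_1((3, 0)) = -1
  g_2((3, 0)) = 0
Stationarity residual: grad f(x) + sum_i lambda_i a_i = (0, 0)
  -> stationarity OK
Primal feasibility (all g_i <= 0): OK
Dual feasibility (all lambda_i >= 0): OK
Complementary slackness (lambda_i * g_i(x) = 0 for all i): OK

Verdict: yes, KKT holds.

yes


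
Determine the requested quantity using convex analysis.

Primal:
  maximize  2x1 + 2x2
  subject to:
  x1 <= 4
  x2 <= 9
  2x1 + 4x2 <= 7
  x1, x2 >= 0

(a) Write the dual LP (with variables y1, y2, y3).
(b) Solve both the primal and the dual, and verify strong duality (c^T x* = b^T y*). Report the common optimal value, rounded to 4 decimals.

The standard primal-dual pair for 'max c^T x s.t. A x <= b, x >= 0' is:
  Dual:  min b^T y  s.t.  A^T y >= c,  y >= 0.

So the dual LP is:
  minimize  4y1 + 9y2 + 7y3
  subject to:
    y1 + 2y3 >= 2
    y2 + 4y3 >= 2
    y1, y2, y3 >= 0

Solving the primal: x* = (3.5, 0).
  primal value c^T x* = 7.
Solving the dual: y* = (0, 0, 1).
  dual value b^T y* = 7.
Strong duality: c^T x* = b^T y*. Confirmed.

7


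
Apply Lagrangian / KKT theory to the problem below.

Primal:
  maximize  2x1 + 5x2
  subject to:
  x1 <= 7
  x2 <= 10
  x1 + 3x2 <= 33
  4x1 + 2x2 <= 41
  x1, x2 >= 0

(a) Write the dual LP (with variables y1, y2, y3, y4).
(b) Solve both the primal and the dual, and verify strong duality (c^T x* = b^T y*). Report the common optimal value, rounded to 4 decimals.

The standard primal-dual pair for 'max c^T x s.t. A x <= b, x >= 0' is:
  Dual:  min b^T y  s.t.  A^T y >= c,  y >= 0.

So the dual LP is:
  minimize  7y1 + 10y2 + 33y3 + 41y4
  subject to:
    y1 + y3 + 4y4 >= 2
    y2 + 3y3 + 2y4 >= 5
    y1, y2, y3, y4 >= 0

Solving the primal: x* = (5.7, 9.1).
  primal value c^T x* = 56.9.
Solving the dual: y* = (0, 0, 1.6, 0.1).
  dual value b^T y* = 56.9.
Strong duality: c^T x* = b^T y*. Confirmed.

56.9


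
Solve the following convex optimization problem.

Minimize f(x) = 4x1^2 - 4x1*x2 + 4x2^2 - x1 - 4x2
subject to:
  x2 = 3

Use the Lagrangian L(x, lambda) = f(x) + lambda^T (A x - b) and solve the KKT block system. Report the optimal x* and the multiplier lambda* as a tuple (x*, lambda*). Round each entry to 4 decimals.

Form the Lagrangian:
  L(x, lambda) = (1/2) x^T Q x + c^T x + lambda^T (A x - b)
Stationarity (grad_x L = 0): Q x + c + A^T lambda = 0.
Primal feasibility: A x = b.

This gives the KKT block system:
  [ Q   A^T ] [ x     ]   [-c ]
  [ A    0  ] [ lambda ] = [ b ]

Solving the linear system:
  x*      = (1.625, 3)
  lambda* = (-13.5)
  f(x*)   = 13.4375

x* = (1.625, 3), lambda* = (-13.5)


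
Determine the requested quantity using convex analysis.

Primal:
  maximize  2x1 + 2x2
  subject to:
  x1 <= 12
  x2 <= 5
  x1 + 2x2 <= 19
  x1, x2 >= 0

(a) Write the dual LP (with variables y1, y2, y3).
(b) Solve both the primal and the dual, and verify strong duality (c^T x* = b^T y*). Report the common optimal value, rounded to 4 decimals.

The standard primal-dual pair for 'max c^T x s.t. A x <= b, x >= 0' is:
  Dual:  min b^T y  s.t.  A^T y >= c,  y >= 0.

So the dual LP is:
  minimize  12y1 + 5y2 + 19y3
  subject to:
    y1 + y3 >= 2
    y2 + 2y3 >= 2
    y1, y2, y3 >= 0

Solving the primal: x* = (12, 3.5).
  primal value c^T x* = 31.
Solving the dual: y* = (1, 0, 1).
  dual value b^T y* = 31.
Strong duality: c^T x* = b^T y*. Confirmed.

31


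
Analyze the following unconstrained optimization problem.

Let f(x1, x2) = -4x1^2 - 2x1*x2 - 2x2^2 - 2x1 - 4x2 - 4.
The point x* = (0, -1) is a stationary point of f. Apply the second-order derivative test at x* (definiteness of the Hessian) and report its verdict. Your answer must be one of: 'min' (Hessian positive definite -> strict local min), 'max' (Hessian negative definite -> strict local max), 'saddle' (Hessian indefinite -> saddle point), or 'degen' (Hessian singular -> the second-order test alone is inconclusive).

Compute the Hessian H = grad^2 f:
  H = [[-8, -2], [-2, -4]]
Verify stationarity: grad f(x*) = H x* + g = (0, 0).
Eigenvalues of H: -8.8284, -3.1716.
Both eigenvalues < 0, so H is negative definite -> x* is a strict local max.

max


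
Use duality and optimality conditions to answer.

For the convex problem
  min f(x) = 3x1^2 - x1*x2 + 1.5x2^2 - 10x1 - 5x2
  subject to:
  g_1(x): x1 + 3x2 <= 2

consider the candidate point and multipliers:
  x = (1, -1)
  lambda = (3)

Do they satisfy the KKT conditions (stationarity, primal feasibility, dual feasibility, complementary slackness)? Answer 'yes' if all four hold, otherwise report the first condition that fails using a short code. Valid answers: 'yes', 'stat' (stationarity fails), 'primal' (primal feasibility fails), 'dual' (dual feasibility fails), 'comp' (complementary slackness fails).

Gradient of f: grad f(x) = Q x + c = (-3, -9)
Constraint values g_i(x) = a_i^T x - b_i:
  g_1((1, -1)) = -4
Stationarity residual: grad f(x) + sum_i lambda_i a_i = (0, 0)
  -> stationarity OK
Primal feasibility (all g_i <= 0): OK
Dual feasibility (all lambda_i >= 0): OK
Complementary slackness (lambda_i * g_i(x) = 0 for all i): FAILS

Verdict: the first failing condition is complementary_slackness -> comp.

comp


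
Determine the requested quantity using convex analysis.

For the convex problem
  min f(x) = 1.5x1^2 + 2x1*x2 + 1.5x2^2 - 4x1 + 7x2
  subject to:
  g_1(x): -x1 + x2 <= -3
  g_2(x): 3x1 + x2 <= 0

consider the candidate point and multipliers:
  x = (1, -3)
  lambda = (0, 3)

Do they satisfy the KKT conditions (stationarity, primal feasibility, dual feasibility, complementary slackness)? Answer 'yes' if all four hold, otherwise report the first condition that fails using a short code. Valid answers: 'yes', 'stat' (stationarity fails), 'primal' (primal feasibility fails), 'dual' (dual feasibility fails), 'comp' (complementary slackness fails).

Gradient of f: grad f(x) = Q x + c = (-7, 0)
Constraint values g_i(x) = a_i^T x - b_i:
  g_1((1, -3)) = -1
  g_2((1, -3)) = 0
Stationarity residual: grad f(x) + sum_i lambda_i a_i = (2, 3)
  -> stationarity FAILS
Primal feasibility (all g_i <= 0): OK
Dual feasibility (all lambda_i >= 0): OK
Complementary slackness (lambda_i * g_i(x) = 0 for all i): OK

Verdict: the first failing condition is stationarity -> stat.

stat


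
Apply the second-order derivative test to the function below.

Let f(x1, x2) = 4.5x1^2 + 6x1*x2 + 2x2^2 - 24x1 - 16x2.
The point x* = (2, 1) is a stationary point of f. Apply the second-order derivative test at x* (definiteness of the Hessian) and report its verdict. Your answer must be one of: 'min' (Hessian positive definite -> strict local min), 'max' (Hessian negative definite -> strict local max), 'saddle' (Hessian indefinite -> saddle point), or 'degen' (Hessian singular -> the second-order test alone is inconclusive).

Compute the Hessian H = grad^2 f:
  H = [[9, 6], [6, 4]]
Verify stationarity: grad f(x*) = H x* + g = (0, 0).
Eigenvalues of H: 0, 13.
H has a zero eigenvalue (singular; positive semidefinite but not definite), so H is neither positive definite, negative definite, nor indefinite. The second-order test alone is inconclusive -> degen.
(Indeed, f is constant along the null direction of H through x*, so x* is not a strict local extremum.)

degen


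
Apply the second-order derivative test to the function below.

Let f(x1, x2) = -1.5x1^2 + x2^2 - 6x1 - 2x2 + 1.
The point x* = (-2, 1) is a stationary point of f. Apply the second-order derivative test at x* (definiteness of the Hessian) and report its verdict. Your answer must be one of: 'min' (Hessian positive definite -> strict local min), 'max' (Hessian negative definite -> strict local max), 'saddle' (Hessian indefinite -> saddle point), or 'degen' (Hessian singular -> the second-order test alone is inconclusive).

Compute the Hessian H = grad^2 f:
  H = [[-3, 0], [0, 2]]
Verify stationarity: grad f(x*) = H x* + g = (0, 0).
Eigenvalues of H: -3, 2.
Eigenvalues have mixed signs, so H is indefinite -> x* is a saddle point.

saddle


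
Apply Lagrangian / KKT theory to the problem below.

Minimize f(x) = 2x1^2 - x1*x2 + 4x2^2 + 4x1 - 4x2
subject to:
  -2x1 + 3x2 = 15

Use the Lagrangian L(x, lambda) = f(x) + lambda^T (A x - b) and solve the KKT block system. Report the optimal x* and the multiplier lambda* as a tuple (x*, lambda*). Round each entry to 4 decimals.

Form the Lagrangian:
  L(x, lambda) = (1/2) x^T Q x + c^T x + lambda^T (A x - b)
Stationarity (grad_x L = 0): Q x + c + A^T lambda = 0.
Primal feasibility: A x = b.

This gives the KKT block system:
  [ Q   A^T ] [ x     ]   [-c ]
  [ A    0  ] [ lambda ] = [ b ]

Solving the linear system:
  x*      = (-3.6964, 2.5357)
  lambda* = (-6.6607)
  f(x*)   = 37.4911

x* = (-3.6964, 2.5357), lambda* = (-6.6607)


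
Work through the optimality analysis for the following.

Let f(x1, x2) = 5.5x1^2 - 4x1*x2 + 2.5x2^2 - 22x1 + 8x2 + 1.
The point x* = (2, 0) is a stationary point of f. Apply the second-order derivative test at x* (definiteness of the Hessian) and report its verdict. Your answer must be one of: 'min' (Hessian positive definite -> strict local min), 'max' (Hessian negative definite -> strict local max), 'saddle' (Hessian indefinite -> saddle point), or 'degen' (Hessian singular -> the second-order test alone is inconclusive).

Compute the Hessian H = grad^2 f:
  H = [[11, -4], [-4, 5]]
Verify stationarity: grad f(x*) = H x* + g = (0, 0).
Eigenvalues of H: 3, 13.
Both eigenvalues > 0, so H is positive definite -> x* is a strict local min.

min


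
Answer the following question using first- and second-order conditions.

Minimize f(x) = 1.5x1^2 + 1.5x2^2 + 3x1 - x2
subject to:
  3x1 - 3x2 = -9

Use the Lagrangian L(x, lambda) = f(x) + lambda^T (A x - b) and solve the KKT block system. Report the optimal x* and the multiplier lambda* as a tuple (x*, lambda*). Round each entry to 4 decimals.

Form the Lagrangian:
  L(x, lambda) = (1/2) x^T Q x + c^T x + lambda^T (A x - b)
Stationarity (grad_x L = 0): Q x + c + A^T lambda = 0.
Primal feasibility: A x = b.

This gives the KKT block system:
  [ Q   A^T ] [ x     ]   [-c ]
  [ A    0  ] [ lambda ] = [ b ]

Solving the linear system:
  x*      = (-1.8333, 1.1667)
  lambda* = (0.8333)
  f(x*)   = 0.4167

x* = (-1.8333, 1.1667), lambda* = (0.8333)


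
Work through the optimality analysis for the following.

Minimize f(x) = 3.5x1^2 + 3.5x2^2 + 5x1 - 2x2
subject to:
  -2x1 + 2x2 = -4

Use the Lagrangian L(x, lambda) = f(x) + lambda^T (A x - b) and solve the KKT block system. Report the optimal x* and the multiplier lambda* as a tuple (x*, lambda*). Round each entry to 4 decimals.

Form the Lagrangian:
  L(x, lambda) = (1/2) x^T Q x + c^T x + lambda^T (A x - b)
Stationarity (grad_x L = 0): Q x + c + A^T lambda = 0.
Primal feasibility: A x = b.

This gives the KKT block system:
  [ Q   A^T ] [ x     ]   [-c ]
  [ A    0  ] [ lambda ] = [ b ]

Solving the linear system:
  x*      = (0.7857, -1.2143)
  lambda* = (5.25)
  f(x*)   = 13.6786

x* = (0.7857, -1.2143), lambda* = (5.25)


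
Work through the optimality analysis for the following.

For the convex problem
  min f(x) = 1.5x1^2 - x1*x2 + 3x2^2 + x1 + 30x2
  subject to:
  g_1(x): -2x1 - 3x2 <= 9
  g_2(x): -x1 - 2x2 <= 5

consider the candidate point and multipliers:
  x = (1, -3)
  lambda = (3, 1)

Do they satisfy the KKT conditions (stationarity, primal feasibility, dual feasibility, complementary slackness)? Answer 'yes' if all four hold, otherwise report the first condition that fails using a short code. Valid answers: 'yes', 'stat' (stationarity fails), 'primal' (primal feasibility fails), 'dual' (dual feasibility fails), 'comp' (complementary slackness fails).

Gradient of f: grad f(x) = Q x + c = (7, 11)
Constraint values g_i(x) = a_i^T x - b_i:
  g_1((1, -3)) = -2
  g_2((1, -3)) = 0
Stationarity residual: grad f(x) + sum_i lambda_i a_i = (0, 0)
  -> stationarity OK
Primal feasibility (all g_i <= 0): OK
Dual feasibility (all lambda_i >= 0): OK
Complementary slackness (lambda_i * g_i(x) = 0 for all i): FAILS

Verdict: the first failing condition is complementary_slackness -> comp.

comp


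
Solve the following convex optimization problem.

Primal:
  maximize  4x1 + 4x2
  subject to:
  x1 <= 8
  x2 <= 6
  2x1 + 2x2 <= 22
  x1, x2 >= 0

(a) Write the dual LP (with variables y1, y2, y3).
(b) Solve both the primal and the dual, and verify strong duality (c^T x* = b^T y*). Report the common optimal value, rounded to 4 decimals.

The standard primal-dual pair for 'max c^T x s.t. A x <= b, x >= 0' is:
  Dual:  min b^T y  s.t.  A^T y >= c,  y >= 0.

So the dual LP is:
  minimize  8y1 + 6y2 + 22y3
  subject to:
    y1 + 2y3 >= 4
    y2 + 2y3 >= 4
    y1, y2, y3 >= 0

Solving the primal: x* = (5, 6).
  primal value c^T x* = 44.
Solving the dual: y* = (0, 0, 2).
  dual value b^T y* = 44.
Strong duality: c^T x* = b^T y*. Confirmed.

44


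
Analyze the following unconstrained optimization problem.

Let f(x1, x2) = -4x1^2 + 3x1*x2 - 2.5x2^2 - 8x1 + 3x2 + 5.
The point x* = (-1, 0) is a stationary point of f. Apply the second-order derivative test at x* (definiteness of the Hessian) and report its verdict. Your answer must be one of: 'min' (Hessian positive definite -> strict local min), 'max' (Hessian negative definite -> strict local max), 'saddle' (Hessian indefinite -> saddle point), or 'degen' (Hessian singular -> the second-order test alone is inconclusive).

Compute the Hessian H = grad^2 f:
  H = [[-8, 3], [3, -5]]
Verify stationarity: grad f(x*) = H x* + g = (0, 0).
Eigenvalues of H: -9.8541, -3.1459.
Both eigenvalues < 0, so H is negative definite -> x* is a strict local max.

max


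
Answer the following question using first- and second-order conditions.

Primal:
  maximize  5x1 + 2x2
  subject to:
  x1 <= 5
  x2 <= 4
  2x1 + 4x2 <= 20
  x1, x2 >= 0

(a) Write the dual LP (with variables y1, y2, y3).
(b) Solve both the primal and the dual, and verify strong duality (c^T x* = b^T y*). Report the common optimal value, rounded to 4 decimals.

The standard primal-dual pair for 'max c^T x s.t. A x <= b, x >= 0' is:
  Dual:  min b^T y  s.t.  A^T y >= c,  y >= 0.

So the dual LP is:
  minimize  5y1 + 4y2 + 20y3
  subject to:
    y1 + 2y3 >= 5
    y2 + 4y3 >= 2
    y1, y2, y3 >= 0

Solving the primal: x* = (5, 2.5).
  primal value c^T x* = 30.
Solving the dual: y* = (4, 0, 0.5).
  dual value b^T y* = 30.
Strong duality: c^T x* = b^T y*. Confirmed.

30


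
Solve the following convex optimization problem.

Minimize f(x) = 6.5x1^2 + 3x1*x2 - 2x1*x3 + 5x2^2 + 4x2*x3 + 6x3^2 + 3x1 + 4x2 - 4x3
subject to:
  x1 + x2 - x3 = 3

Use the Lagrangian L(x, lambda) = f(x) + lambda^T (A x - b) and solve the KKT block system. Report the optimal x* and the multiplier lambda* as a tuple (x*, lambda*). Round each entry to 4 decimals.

Form the Lagrangian:
  L(x, lambda) = (1/2) x^T Q x + c^T x + lambda^T (A x - b)
Stationarity (grad_x L = 0): Q x + c + A^T lambda = 0.
Primal feasibility: A x = b.

This gives the KKT block system:
  [ Q   A^T ] [ x     ]   [-c ]
  [ A    0  ] [ lambda ] = [ b ]

Solving the linear system:
  x*      = (0.3343, 1.4106, -1.2551)
  lambda* = (-14.088)
  f(x*)   = 26.9648

x* = (0.3343, 1.4106, -1.2551), lambda* = (-14.088)


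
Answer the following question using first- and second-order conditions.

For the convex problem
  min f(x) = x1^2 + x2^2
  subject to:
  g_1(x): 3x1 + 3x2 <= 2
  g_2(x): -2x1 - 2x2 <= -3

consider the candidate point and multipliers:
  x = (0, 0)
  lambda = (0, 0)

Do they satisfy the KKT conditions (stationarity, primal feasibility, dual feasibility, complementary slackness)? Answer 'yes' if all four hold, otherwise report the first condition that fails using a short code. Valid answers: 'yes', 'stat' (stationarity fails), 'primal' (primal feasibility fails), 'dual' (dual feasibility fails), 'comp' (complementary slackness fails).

Gradient of f: grad f(x) = Q x + c = (0, 0)
Constraint values g_i(x) = a_i^T x - b_i:
  g_1((0, 0)) = -2
  g_2((0, 0)) = 3
Stationarity residual: grad f(x) + sum_i lambda_i a_i = (0, 0)
  -> stationarity OK
Primal feasibility (all g_i <= 0): FAILS
Dual feasibility (all lambda_i >= 0): OK
Complementary slackness (lambda_i * g_i(x) = 0 for all i): OK

Verdict: the first failing condition is primal_feasibility -> primal.

primal


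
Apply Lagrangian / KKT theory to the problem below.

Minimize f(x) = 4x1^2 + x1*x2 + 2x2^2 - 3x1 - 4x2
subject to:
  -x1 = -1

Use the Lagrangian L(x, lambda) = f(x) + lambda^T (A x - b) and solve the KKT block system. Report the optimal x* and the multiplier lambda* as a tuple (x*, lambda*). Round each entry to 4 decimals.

Form the Lagrangian:
  L(x, lambda) = (1/2) x^T Q x + c^T x + lambda^T (A x - b)
Stationarity (grad_x L = 0): Q x + c + A^T lambda = 0.
Primal feasibility: A x = b.

This gives the KKT block system:
  [ Q   A^T ] [ x     ]   [-c ]
  [ A    0  ] [ lambda ] = [ b ]

Solving the linear system:
  x*      = (1, 0.75)
  lambda* = (5.75)
  f(x*)   = -0.125

x* = (1, 0.75), lambda* = (5.75)


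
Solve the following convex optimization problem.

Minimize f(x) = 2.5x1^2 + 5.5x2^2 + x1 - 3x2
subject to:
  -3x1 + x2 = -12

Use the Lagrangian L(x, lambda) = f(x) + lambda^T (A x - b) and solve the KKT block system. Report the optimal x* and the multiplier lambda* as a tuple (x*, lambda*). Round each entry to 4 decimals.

Form the Lagrangian:
  L(x, lambda) = (1/2) x^T Q x + c^T x + lambda^T (A x - b)
Stationarity (grad_x L = 0): Q x + c + A^T lambda = 0.
Primal feasibility: A x = b.

This gives the KKT block system:
  [ Q   A^T ] [ x     ]   [-c ]
  [ A    0  ] [ lambda ] = [ b ]

Solving the linear system:
  x*      = (3.8846, -0.3462)
  lambda* = (6.8077)
  f(x*)   = 43.3077

x* = (3.8846, -0.3462), lambda* = (6.8077)


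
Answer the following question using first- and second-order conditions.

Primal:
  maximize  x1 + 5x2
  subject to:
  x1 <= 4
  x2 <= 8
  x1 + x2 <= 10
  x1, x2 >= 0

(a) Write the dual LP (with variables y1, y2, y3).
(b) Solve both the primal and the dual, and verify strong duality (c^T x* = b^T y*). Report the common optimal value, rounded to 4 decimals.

The standard primal-dual pair for 'max c^T x s.t. A x <= b, x >= 0' is:
  Dual:  min b^T y  s.t.  A^T y >= c,  y >= 0.

So the dual LP is:
  minimize  4y1 + 8y2 + 10y3
  subject to:
    y1 + y3 >= 1
    y2 + y3 >= 5
    y1, y2, y3 >= 0

Solving the primal: x* = (2, 8).
  primal value c^T x* = 42.
Solving the dual: y* = (0, 4, 1).
  dual value b^T y* = 42.
Strong duality: c^T x* = b^T y*. Confirmed.

42


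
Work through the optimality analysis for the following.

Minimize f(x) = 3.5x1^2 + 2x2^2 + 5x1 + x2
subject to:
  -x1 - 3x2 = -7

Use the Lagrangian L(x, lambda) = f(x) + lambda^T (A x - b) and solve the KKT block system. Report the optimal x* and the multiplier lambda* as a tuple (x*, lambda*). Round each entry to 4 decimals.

Form the Lagrangian:
  L(x, lambda) = (1/2) x^T Q x + c^T x + lambda^T (A x - b)
Stationarity (grad_x L = 0): Q x + c + A^T lambda = 0.
Primal feasibility: A x = b.

This gives the KKT block system:
  [ Q   A^T ] [ x     ]   [-c ]
  [ A    0  ] [ lambda ] = [ b ]

Solving the linear system:
  x*      = (-0.209, 2.403)
  lambda* = (3.5373)
  f(x*)   = 13.0597

x* = (-0.209, 2.403), lambda* = (3.5373)


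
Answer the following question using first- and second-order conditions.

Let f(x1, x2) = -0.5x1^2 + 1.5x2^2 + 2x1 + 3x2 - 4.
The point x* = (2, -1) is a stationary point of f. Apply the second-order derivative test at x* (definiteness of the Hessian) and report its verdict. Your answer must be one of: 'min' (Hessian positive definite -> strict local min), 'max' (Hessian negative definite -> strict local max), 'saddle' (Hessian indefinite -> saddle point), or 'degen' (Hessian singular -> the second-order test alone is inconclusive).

Compute the Hessian H = grad^2 f:
  H = [[-1, 0], [0, 3]]
Verify stationarity: grad f(x*) = H x* + g = (0, 0).
Eigenvalues of H: -1, 3.
Eigenvalues have mixed signs, so H is indefinite -> x* is a saddle point.

saddle


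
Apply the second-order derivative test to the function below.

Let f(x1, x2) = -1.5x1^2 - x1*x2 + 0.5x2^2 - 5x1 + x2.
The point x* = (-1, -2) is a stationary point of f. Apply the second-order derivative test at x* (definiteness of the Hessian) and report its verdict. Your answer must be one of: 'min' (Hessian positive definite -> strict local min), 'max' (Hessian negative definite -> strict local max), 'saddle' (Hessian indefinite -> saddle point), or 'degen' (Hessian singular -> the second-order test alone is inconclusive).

Compute the Hessian H = grad^2 f:
  H = [[-3, -1], [-1, 1]]
Verify stationarity: grad f(x*) = H x* + g = (0, 0).
Eigenvalues of H: -3.2361, 1.2361.
Eigenvalues have mixed signs, so H is indefinite -> x* is a saddle point.

saddle


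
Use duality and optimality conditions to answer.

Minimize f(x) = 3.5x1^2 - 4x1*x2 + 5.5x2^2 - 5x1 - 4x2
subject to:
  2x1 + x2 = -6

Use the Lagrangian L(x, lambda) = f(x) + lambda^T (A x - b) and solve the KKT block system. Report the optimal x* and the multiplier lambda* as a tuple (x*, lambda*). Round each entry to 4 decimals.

Form the Lagrangian:
  L(x, lambda) = (1/2) x^T Q x + c^T x + lambda^T (A x - b)
Stationarity (grad_x L = 0): Q x + c + A^T lambda = 0.
Primal feasibility: A x = b.

This gives the KKT block system:
  [ Q   A^T ] [ x     ]   [-c ]
  [ A    0  ] [ lambda ] = [ b ]

Solving the linear system:
  x*      = (-2.3731, -1.2537)
  lambda* = (8.2985)
  f(x*)   = 33.3358

x* = (-2.3731, -1.2537), lambda* = (8.2985)


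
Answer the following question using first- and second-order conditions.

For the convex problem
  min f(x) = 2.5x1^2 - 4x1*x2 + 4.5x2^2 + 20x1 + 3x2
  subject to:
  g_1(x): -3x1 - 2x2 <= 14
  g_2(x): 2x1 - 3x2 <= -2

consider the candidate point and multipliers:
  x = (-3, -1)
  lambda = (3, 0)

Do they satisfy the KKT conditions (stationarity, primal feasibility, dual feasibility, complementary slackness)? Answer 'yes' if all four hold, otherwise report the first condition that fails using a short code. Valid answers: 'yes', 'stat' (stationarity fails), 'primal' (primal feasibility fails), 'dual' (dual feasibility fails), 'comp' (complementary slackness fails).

Gradient of f: grad f(x) = Q x + c = (9, 6)
Constraint values g_i(x) = a_i^T x - b_i:
  g_1((-3, -1)) = -3
  g_2((-3, -1)) = -1
Stationarity residual: grad f(x) + sum_i lambda_i a_i = (0, 0)
  -> stationarity OK
Primal feasibility (all g_i <= 0): OK
Dual feasibility (all lambda_i >= 0): OK
Complementary slackness (lambda_i * g_i(x) = 0 for all i): FAILS

Verdict: the first failing condition is complementary_slackness -> comp.

comp


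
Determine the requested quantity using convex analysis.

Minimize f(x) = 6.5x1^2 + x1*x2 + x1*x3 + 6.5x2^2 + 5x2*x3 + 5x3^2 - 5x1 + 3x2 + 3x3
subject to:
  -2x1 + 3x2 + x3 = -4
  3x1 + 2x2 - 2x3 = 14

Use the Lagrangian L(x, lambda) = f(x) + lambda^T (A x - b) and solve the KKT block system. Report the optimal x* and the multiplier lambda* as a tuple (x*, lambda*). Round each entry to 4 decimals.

Form the Lagrangian:
  L(x, lambda) = (1/2) x^T Q x + c^T x + lambda^T (A x - b)
Stationarity (grad_x L = 0): Q x + c + A^T lambda = 0.
Primal feasibility: A x = b.

This gives the KKT block system:
  [ Q   A^T ] [ x     ]   [-c ]
  [ A    0  ] [ lambda ] = [ b ]

Solving the linear system:
  x*      = (2.2908, 1.0363, -2.5275)
  lambda* = (2.1693, -6.3167)
  f(x*)   = 40.5919

x* = (2.2908, 1.0363, -2.5275), lambda* = (2.1693, -6.3167)


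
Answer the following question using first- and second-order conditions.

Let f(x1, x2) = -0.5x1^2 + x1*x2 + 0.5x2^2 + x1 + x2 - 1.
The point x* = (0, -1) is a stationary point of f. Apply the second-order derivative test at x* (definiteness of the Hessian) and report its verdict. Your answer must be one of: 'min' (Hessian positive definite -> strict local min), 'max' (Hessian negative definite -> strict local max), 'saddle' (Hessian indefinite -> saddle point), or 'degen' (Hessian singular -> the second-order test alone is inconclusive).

Compute the Hessian H = grad^2 f:
  H = [[-1, 1], [1, 1]]
Verify stationarity: grad f(x*) = H x* + g = (0, 0).
Eigenvalues of H: -1.4142, 1.4142.
Eigenvalues have mixed signs, so H is indefinite -> x* is a saddle point.

saddle


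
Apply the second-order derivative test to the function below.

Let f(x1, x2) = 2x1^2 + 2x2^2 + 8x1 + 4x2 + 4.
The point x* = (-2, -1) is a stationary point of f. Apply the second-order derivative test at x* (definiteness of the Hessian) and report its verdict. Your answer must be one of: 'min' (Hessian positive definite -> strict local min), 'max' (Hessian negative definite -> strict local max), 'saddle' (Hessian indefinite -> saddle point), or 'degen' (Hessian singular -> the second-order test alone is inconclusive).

Compute the Hessian H = grad^2 f:
  H = [[4, 0], [0, 4]]
Verify stationarity: grad f(x*) = H x* + g = (0, 0).
Eigenvalues of H: 4, 4.
Both eigenvalues > 0, so H is positive definite -> x* is a strict local min.

min
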